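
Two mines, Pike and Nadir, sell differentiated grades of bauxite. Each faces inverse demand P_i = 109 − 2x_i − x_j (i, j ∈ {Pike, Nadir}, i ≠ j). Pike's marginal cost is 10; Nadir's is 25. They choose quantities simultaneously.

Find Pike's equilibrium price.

51.6

Mine Pike's profit: π = x_{Pike}(109 − 2x_{Pike} − x_{Nadir}) − 10x_{Pike}.
∂π/∂x_{Pike} = 99 − 4x_{Pike} − x_{Nadir} = 0 ⇒ x_{Pike} = 24.75 − 0.25x_{Nadir}.
Similarly x_{Nadir} = 21 − 0.25x_{Pike}.
Plugging x_{Nadir} into Pike's best response: x_{Pike} = 24.75 − 0.25(21 − 0.25x_{Pike}) ⇒ 0.9375x_{Pike} = 19.5, so x_{Pike} = 20.8.
Then x_{Nadir} = 21 − 0.25·20.8 = 15.8.
P_{Pike} = 109 − 2·20.8 − 15.8 = 51.6.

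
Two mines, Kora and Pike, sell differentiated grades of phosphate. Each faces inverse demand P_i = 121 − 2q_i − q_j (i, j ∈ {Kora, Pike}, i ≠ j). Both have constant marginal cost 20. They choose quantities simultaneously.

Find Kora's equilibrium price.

Mine Kora's profit: π = q_{Kora}(121 − 2q_{Kora} − q_{Pike}) − 20q_{Kora}.
∂π/∂q_{Kora} = 101 − 4q_{Kora} − q_{Pike} = 0 ⇒ q_{Kora} = 25.25 − 0.25q_{Pike}.
By symmetry q_{Pike} = q_{Kora}; substituting into the reaction function, 1.25q_{Kora} = 25.25 and q_{Kora} = 20.2.
P_{Kora} = 121 − 2·20.2 − 20.2 = 60.4.

60.4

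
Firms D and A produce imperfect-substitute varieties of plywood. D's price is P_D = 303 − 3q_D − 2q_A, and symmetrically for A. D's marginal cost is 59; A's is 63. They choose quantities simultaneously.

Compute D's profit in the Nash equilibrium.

Firm D's profit: π = q_D(303 − 3q_D − 2q_A) − 59q_D.
∂π/∂q_D = 244 − 6q_D − 2q_A = 0 ⇒ q_D = 122/3 − (1/3)q_A.
Similarly q_A = 40 − (1/3)q_D.
Substituting the second reaction function into the first: q_D = 122/3 − (1/3)(40 − (1/3)q_D), which gives (8/9)q_D = 82/3 ⇒ q_D = 30.75.
Then q_A = 40 − (1/3)·30.75 = 29.75.
P_D = 303 − 3·30.75 − 2·29.75 = 151.25.
Profit = (151.25 − 59)·30.75 = 2836.6875.

2836.6875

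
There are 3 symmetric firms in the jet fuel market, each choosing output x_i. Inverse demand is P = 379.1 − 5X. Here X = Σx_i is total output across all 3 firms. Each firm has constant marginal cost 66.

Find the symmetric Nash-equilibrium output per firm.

A representative firm's profit is π_i = x_i(379.1 − 5X) − 66x_i, with X = x_i + Σ_{j≠i} x_j.
First-order condition: 313.1 − 10x_i − 5Σ_{j≠i} x_j = 0.
In a symmetric equilibrium every firm chooses the same x, so Σ_{j≠i} x_j = 2x. The condition becomes 313.1 − 20x = 0, giving x = 313.1/20 = 15.655.

15.655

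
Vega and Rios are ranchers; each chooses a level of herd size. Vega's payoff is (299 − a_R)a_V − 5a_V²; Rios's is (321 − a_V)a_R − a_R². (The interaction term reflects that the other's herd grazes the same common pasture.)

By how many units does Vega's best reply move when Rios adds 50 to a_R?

Expanding Vega's payoff: 299a_V − a_Ra_V − 5a_V².
∂π/∂a_V = 299 − a_R − 10a_V = 0, so a_V = 29.9 − 0.1a_R.
The reaction-function slope is −0.1, so a 50-unit rise in a_R moves a_V by −0.1 × 50 = −5. Vega's best response falls — the actions are strategic substitutes.

-5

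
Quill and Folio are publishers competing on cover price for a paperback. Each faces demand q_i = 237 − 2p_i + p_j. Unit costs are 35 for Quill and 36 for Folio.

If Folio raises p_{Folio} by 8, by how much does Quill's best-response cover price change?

2

Quill's profit: π = (p_{Quill} − 35)(237 − 2p_{Quill} + p_{Folio}).
∂π/∂p_{Quill} = 307 − 4p_{Quill} + p_{Folio} = 0 ⇒ p_{Quill} = 76.75 + 0.25p_{Folio}.
The reaction-function slope is 0.25, so an 8-unit rise in p_{Folio} moves p_{Quill} by 0.25 × 8 = 2. Quill's best response rises — the actions are strategic complements.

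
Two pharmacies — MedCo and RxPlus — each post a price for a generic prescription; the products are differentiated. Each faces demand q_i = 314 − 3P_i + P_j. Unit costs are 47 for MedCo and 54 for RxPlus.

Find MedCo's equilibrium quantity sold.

133.8

MedCo's profit: π = (P_{MedCo} − 47)(314 − 3P_{MedCo} + P_{RxPlus}).
∂π/∂P_{MedCo} = 455 − 6P_{MedCo} + P_{RxPlus} = 0 ⇒ P_{MedCo} = 455/6 + (1/6)P_{RxPlus}.
Similarly P_{RxPlus} = 238/3 + (1/6)P_{MedCo}.
Substituting the second reaction function into the first: P_{MedCo} = 455/6 + (1/6)(238/3 + (1/6)P_{MedCo}), which gives (35/36)P_{MedCo} = 1603/18 ⇒ P_{MedCo} = 91.6.
Then P_{RxPlus} = 238/3 + (1/6)·91.6 = 94.6.
q_{MedCo} = 314 − 3·91.6 + 94.6 = 133.8.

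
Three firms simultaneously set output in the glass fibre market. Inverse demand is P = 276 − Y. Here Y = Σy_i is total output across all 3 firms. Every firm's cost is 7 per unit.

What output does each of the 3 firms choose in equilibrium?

67.25

A representative firm's profit is π_i = y_i(276 − Y) − 7y_i, with Y = y_i + Σ_{j≠i} y_j.
First-order condition: 269 − 2y_i − Σ_{j≠i} y_j = 0.
With identical firms, set every y_j = y: then 269 − 2y − 2y = 0, i.e. y = 269/4 = 67.25.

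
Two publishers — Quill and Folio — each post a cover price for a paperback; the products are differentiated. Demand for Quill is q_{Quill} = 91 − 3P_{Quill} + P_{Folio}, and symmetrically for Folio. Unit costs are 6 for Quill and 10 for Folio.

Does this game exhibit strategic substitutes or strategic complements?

Quill's profit: π = (P_{Quill} − 6)(91 − 3P_{Quill} + P_{Folio}).
∂π/∂P_{Quill} = 109 − 6P_{Quill} + P_{Folio} = 0 ⇒ P_{Quill} = 109/6 + (1/6)P_{Folio}.
The best-response slope dP_{Quill}/dP_{Folio} = 1/6 > 0: the reaction function is upward-sloping, so the choices are strategic complements.

strategic complements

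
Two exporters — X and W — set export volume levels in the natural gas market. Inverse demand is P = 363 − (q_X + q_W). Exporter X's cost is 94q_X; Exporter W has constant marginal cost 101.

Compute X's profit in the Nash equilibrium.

8464

Exporter X's profit: π = q_X(363 − (q_X + q_W)) − 94q_X.
∂π/∂q_X = 269 − 2q_X − q_W = 0, so q_X = 134.5 − 0.5q_W.
By the same steps for W: q_W = 131 − 0.5q_X.
Plugging q_W into X's best response: q_X = 134.5 − 0.5(131 − 0.5q_X) ⇒ 0.75q_X = 69, so q_X = 92.
Then q_W = 131 − 0.5·92 = 85.
Price P = 363 − 177 = 186.
X's profit: (186 − 94)·92 = 8464.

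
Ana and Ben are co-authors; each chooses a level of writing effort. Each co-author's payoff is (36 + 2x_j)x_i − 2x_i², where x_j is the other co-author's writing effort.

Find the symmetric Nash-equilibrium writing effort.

18

Ana's payoff is (36 + 2x_B)x_A − 2x_A².
∂π/∂x_A = 36 + 2x_B − 4x_A = 0, so x_A = 9 + 0.5x_B.
The game is symmetric, so in equilibrium x_B = x_A: the reaction function gives 0.5x_A = 9, hence x_A = 18.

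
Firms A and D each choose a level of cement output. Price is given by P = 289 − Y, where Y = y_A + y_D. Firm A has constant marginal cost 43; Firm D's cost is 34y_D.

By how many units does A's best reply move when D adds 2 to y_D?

-1

Firm A's profit: π = y_A(289 − (y_A + y_D)) − 43y_A.
∂π/∂y_A = 246 − 2y_A − y_D = 0, so y_A = 123 − 0.5y_D.
The reaction-function slope is −0.5, so a 2-unit rise in y_D moves y_A by −0.5 × 2 = −1. A's best response falls — the actions are strategic substitutes.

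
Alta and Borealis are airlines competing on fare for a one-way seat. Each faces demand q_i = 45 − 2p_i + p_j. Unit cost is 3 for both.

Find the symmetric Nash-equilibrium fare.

17

Alta's profit: π = (p_{Alta} − 3)(45 − 2p_{Alta} + p_{Borealis}).
∂π/∂p_{Alta} = 51 − 4p_{Alta} + p_{Borealis} = 0 ⇒ p_{Alta} = 12.75 + 0.25p_{Borealis}.
Setting p_{Alta} = p_{Borealis} in the reaction function: p_{Alta} = 12.75 + 0.25p_{Alta}, so p_{Alta} = 12.75 / 0.75 = 17.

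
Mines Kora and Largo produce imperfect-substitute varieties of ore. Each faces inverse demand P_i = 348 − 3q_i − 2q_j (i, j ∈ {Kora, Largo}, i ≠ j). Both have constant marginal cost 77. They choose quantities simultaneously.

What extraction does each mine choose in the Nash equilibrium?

Mine Kora's profit: π = q_{Kora}(348 − 3q_{Kora} − 2q_{Largo}) − 77q_{Kora}.
∂π/∂q_{Kora} = 271 − 6q_{Kora} − 2q_{Largo} = 0 ⇒ q_{Kora} = 271/6 − (1/3)q_{Largo}.
The game is symmetric, so in equilibrium q_{Largo} = q_{Kora}: the reaction function gives (4/3)q_{Kora} = 271/6, hence q_{Kora} = 33.875.

33.875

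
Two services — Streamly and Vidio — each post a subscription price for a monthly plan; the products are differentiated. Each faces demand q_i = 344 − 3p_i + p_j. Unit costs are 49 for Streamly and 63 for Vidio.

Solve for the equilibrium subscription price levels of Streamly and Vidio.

99.4, 105.4

Streamly's profit: π = (p_{Streamly} − 49)(344 − 3p_{Streamly} + p_{Vidio}).
∂π/∂p_{Streamly} = 491 − 6p_{Streamly} + p_{Vidio} = 0 ⇒ p_{Streamly} = 491/6 + (1/6)p_{Vidio}.
Similarly p_{Vidio} = 533/6 + (1/6)p_{Streamly}.
Substituting the second reaction function into the first: p_{Streamly} = 491/6 + (1/6)(533/6 + (1/6)p_{Streamly}), which gives (35/36)p_{Streamly} = 3479/36 ⇒ p_{Streamly} = 99.4.
Then p_{Vidio} = 533/6 + (1/6)·99.4 = 105.4.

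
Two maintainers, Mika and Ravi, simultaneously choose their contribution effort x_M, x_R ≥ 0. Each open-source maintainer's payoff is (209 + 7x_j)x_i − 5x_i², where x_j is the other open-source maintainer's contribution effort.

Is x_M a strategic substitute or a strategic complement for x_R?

strategic complements

Mika's payoff is (209 + 7x_R)x_M − 5x_M².
∂π/∂x_M = 209 + 7x_R − 10x_M = 0, so x_M = 20.9 + 0.7x_R.
The best-response slope dx_M/dx_R = 0.7 > 0: the reaction function is upward-sloping, so the choices are strategic complements.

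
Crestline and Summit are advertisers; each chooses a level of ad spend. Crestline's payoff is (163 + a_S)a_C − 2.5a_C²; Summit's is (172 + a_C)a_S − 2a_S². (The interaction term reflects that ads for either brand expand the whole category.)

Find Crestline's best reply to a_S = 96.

Expanding Crestline's payoff: 163a_C + a_Sa_C − 2.5a_C².
∂π/∂a_C = 163 + a_S − 5a_C = 0, so a_C = 32.6 + 0.2a_S.
At a_S = 96: a_C = 32.6 + 0.2·96 = 51.8.

51.8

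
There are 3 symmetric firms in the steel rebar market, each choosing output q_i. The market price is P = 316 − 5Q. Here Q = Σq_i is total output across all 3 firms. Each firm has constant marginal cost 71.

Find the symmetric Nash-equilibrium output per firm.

12.25

A representative firm's profit is π_i = q_i(316 − 5Q) − 71q_i, with Q = q_i + Σ_{j≠i} q_j.
First-order condition: 245 − 10q_i − 5Σ_{j≠i} q_j = 0.
Imposing symmetry (q_j = q for all j) turns Σ_{j≠i} q_j into 2q, so 245 = 20q and q = 12.25.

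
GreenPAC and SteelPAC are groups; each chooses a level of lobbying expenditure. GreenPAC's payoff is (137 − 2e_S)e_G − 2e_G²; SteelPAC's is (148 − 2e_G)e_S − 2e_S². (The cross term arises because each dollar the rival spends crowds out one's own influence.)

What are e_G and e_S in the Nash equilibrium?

21, 26.5

Expanding GreenPAC's payoff: 137e_G − 2e_Se_G − 2e_G².
∂π/∂e_G = 137 − 2e_S − 4e_G = 0, so e_G = 34.25 − 0.5e_S.
Likewise for SteelPAC: e_S = 37 − 0.5e_G.
Substituting the second reaction function into the first: e_G = 34.25 − 0.5(37 − 0.5e_G), which gives 0.75e_G = 15.75 ⇒ e_G = 21.
Then e_S = 37 − 0.5·21 = 26.5.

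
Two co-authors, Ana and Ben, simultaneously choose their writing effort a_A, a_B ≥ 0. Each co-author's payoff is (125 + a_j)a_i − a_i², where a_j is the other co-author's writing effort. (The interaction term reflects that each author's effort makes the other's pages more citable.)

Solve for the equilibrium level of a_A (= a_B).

125

Ana's payoff is (125 + a_B)a_A − a_A².
∂π/∂a_A = 125 + a_B − 2a_A = 0, so a_A = 62.5 + 0.5a_B.
By symmetry a_B = a_A; substituting into the reaction function, 0.5a_A = 62.5 and a_A = 125.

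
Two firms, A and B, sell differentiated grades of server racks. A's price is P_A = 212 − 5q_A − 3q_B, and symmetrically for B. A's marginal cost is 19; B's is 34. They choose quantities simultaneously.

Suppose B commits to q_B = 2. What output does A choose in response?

18.7

Firm A's profit: π = q_A(212 − 5q_A − 3q_B) − 19q_A.
∂π/∂q_A = 193 − 10q_A − 3q_B = 0 ⇒ q_A = 19.3 − 0.3q_B.
At q_B = 2: q_A = 19.3 − 0.3·2 = 18.7.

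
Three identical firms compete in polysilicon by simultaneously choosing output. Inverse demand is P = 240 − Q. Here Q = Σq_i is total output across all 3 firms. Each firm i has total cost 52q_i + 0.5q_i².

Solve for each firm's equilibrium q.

A representative firm's profit is π_i = q_i(240 − Q) − 52q_i − 0.5q_i², with Q = q_i + Σ_{j≠i} q_j.
First-order condition: 188 − 3q_i − Σ_{j≠i} q_j = 0.
With identical firms, set every q_j = q: then 188 − 3q − 2q = 0, i.e. q = 188/5 = 37.6.

37.6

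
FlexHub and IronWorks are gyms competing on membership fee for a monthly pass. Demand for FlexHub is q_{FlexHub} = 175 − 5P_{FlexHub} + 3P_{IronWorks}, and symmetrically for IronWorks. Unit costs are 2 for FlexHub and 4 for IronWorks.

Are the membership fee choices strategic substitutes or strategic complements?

FlexHub's profit: π = (P_{FlexHub} − 2)(175 − 5P_{FlexHub} + 3P_{IronWorks}).
∂π/∂P_{FlexHub} = 185 − 10P_{FlexHub} + 3P_{IronWorks} = 0 ⇒ P_{FlexHub} = 18.5 + 0.3P_{IronWorks}.
The best-response slope dP_{FlexHub}/dP_{IronWorks} = 0.3 > 0: the reaction function is upward-sloping, so the choices are strategic complements.

strategic complements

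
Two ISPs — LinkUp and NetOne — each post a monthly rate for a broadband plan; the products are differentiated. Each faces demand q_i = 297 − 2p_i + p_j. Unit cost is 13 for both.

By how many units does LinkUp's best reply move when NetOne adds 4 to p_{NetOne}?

LinkUp's profit: π = (p_{LinkUp} − 13)(297 − 2p_{LinkUp} + p_{NetOne}).
∂π/∂p_{LinkUp} = 323 − 4p_{LinkUp} + p_{NetOne} = 0 ⇒ p_{LinkUp} = 80.75 + 0.25p_{NetOne}.
The reaction-function slope is 0.25, so a 4-unit rise in p_{NetOne} moves p_{LinkUp} by 0.25 × 4 = 1. LinkUp's best response rises — the actions are strategic complements.

1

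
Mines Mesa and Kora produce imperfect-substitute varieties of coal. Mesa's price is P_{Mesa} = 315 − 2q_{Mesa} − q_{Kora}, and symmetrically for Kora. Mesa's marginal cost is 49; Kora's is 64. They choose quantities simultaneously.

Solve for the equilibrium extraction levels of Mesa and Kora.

Mine Mesa's profit: π = q_{Mesa}(315 − 2q_{Mesa} − q_{Kora}) − 49q_{Mesa}.
∂π/∂q_{Mesa} = 266 − 4q_{Mesa} − q_{Kora} = 0 ⇒ q_{Mesa} = 66.5 − 0.25q_{Kora}.
Similarly q_{Kora} = 62.75 − 0.25q_{Mesa}.
Solving the two reaction functions simultaneously: (1 − (−0.25)(−0.25))q_{Mesa} = 66.5 − 0.25·62.75, so 0.9375q_{Mesa} = 50.8125 and q_{Mesa} = 54.2.
Then q_{Kora} = 62.75 − 0.25·54.2 = 49.2.

54.2, 49.2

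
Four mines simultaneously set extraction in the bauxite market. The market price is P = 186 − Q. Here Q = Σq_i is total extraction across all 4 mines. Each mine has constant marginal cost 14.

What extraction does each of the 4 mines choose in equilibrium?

34.4

A representative mine's profit is π_i = q_i(186 − Q) − 14q_i, with Q = q_i + Σ_{j≠i} q_j.
First-order condition: 172 − 2q_i − Σ_{j≠i} q_j = 0.
With identical mines, set every q_j = q: then 172 − 2q − 3q = 0, i.e. q = 172/5 = 34.4.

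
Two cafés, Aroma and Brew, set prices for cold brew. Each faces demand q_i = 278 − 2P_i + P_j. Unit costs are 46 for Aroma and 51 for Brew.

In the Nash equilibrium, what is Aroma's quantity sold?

Aroma's profit: π = (P_{Aroma} − 46)(278 − 2P_{Aroma} + P_{Brew}).
∂π/∂P_{Aroma} = 370 − 4P_{Aroma} + P_{Brew} = 0 ⇒ P_{Aroma} = 92.5 + 0.25P_{Brew}.
Similarly P_{Brew} = 95 + 0.25P_{Aroma}.
Plugging P_{Brew} into Aroma's best response: P_{Aroma} = 92.5 + 0.25(95 + 0.25P_{Aroma}) ⇒ 0.9375P_{Aroma} = 116.25, so P_{Aroma} = 124.
Then P_{Brew} = 95 + 0.25·124 = 126.
q_{Aroma} = 278 − 2·124 + 126 = 156.

156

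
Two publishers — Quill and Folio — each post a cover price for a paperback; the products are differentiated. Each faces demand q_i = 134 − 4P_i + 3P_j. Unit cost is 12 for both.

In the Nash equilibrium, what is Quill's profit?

Quill's profit: π = (P_{Quill} − 12)(134 − 4P_{Quill} + 3P_{Folio}).
∂π/∂P_{Quill} = 182 − 8P_{Quill} + 3P_{Folio} = 0 ⇒ P_{Quill} = 22.75 + 0.375P_{Folio}.
The game is symmetric, so in equilibrium P_{Folio} = P_{Quill}: the reaction function gives 0.625P_{Quill} = 22.75, hence P_{Quill} = 36.4.
q_{Quill} = 134 − 4·36.4 + 3·36.4 = 97.6.
Profit = (36.4 − 12)·97.6 = 2381.44.

2381.44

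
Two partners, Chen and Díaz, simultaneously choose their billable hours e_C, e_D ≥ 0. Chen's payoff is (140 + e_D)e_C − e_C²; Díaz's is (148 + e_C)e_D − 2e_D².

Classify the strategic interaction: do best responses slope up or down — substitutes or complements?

Expanding Chen's payoff: 140e_C + e_De_C − e_C².
∂π/∂e_C = 140 + e_D − 2e_C = 0, so e_C = 70 + 0.5e_D.
The best-response slope de_C/de_D = 0.5 > 0: the reaction function is upward-sloping, so the choices are strategic complements.

strategic complements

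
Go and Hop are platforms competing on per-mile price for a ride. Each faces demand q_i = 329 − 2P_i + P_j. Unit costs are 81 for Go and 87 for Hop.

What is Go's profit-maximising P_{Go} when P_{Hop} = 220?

Go's profit: π = (P_{Go} − 81)(329 − 2P_{Go} + P_{Hop}).
∂π/∂P_{Go} = 491 − 4P_{Go} + P_{Hop} = 0 ⇒ P_{Go} = 122.75 + 0.25P_{Hop}.
At P_{Hop} = 220: P_{Go} = 122.75 + 0.25·220 = 177.75.

177.75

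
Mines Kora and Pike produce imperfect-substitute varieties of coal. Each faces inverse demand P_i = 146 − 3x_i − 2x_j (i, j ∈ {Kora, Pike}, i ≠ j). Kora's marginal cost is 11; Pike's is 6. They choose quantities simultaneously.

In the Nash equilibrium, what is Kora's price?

Mine Kora's profit: π = x_{Kora}(146 − 3x_{Kora} − 2x_{Pike}) − 11x_{Kora}.
∂π/∂x_{Kora} = 135 − 6x_{Kora} − 2x_{Pike} = 0 ⇒ x_{Kora} = 22.5 − (1/3)x_{Pike}.
Similarly x_{Pike} = 70/3 − (1/3)x_{Kora}.
Plugging x_{Pike} into Kora's best response: x_{Kora} = 22.5 − (1/3)(70/3 − (1/3)x_{Kora}) ⇒ (8/9)x_{Kora} = 265/18, so x_{Kora} = 16.5625.
Then x_{Pike} = 70/3 − (1/3)·16.5625 = 17.8125.
P_{Kora} = 146 − 3·16.5625 − 2·17.8125 = 60.6875.

60.6875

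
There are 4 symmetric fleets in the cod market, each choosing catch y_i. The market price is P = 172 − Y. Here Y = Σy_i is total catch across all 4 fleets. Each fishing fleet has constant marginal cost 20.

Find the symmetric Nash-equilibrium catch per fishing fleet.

30.4

A representative fishing fleet's profit is π_i = y_i(172 − Y) − 20y_i, with Y = y_i + Σ_{j≠i} y_j.
First-order condition: 152 − 2y_i − Σ_{j≠i} y_j = 0.
With identical fishing fleets, set every y_j = y: then 152 − 2y − 3y = 0, i.e. y = 152/5 = 30.4.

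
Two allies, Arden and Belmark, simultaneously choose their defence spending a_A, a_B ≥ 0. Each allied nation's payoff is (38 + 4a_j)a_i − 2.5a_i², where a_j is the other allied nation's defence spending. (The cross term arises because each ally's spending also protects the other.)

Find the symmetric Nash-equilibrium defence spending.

38

Arden's payoff is (38 + 4a_B)a_A − 2.5a_A².
∂π/∂a_A = 38 + 4a_B − 5a_A = 0, so a_A = 7.6 + 0.8a_B.
The game is symmetric, so in equilibrium a_B = a_A: the reaction function gives 0.2a_A = 7.6, hence a_A = 38.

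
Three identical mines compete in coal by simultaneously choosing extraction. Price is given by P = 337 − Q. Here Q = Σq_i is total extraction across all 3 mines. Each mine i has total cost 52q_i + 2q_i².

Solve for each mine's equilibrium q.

A representative mine's profit is π_i = q_i(337 − Q) − 52q_i − 2q_i², with Q = q_i + Σ_{j≠i} q_j.
First-order condition: 285 − 6q_i − Σ_{j≠i} q_j = 0.
Imposing symmetry (q_j = q for all j) turns Σ_{j≠i} q_j into 2q, so 285 = 8q and q = 35.625.

35.625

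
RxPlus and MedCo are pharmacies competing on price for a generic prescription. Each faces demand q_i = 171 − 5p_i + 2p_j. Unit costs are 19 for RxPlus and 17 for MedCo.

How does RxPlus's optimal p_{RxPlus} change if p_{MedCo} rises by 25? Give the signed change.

RxPlus's profit: π = (p_{RxPlus} − 19)(171 − 5p_{RxPlus} + 2p_{MedCo}).
∂π/∂p_{RxPlus} = 266 − 10p_{RxPlus} + 2p_{MedCo} = 0 ⇒ p_{RxPlus} = 26.6 + 0.2p_{MedCo}.
The reaction-function slope is 0.2, so a 25-unit rise in p_{MedCo} moves p_{RxPlus} by 0.2 × 25 = 5. RxPlus's best response rises — the actions are strategic complements.

5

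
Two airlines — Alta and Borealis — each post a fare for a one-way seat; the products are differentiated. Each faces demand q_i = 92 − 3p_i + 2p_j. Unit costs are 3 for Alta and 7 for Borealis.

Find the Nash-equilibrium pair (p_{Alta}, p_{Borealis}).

26, 27.5

Alta's profit: π = (p_{Alta} − 3)(92 − 3p_{Alta} + 2p_{Borealis}).
∂π/∂p_{Alta} = 101 − 6p_{Alta} + 2p_{Borealis} = 0 ⇒ p_{Alta} = 101/6 + (1/3)p_{Borealis}.
Similarly p_{Borealis} = 113/6 + (1/3)p_{Alta}.
Plugging p_{Borealis} into Alta's best response: p_{Alta} = 101/6 + (1/3)(113/6 + (1/3)p_{Alta}) ⇒ (8/9)p_{Alta} = 208/9, so p_{Alta} = 26.
Then p_{Borealis} = 113/6 + (1/3)·26 = 27.5.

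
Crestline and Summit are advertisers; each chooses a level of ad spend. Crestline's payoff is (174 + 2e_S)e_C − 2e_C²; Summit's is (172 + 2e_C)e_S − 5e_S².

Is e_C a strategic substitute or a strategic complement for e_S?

Expanding Crestline's payoff: 174e_C + 2e_Se_C − 2e_C².
∂π/∂e_C = 174 + 2e_S − 4e_C = 0, so e_C = 43.5 + 0.5e_S.
The best-response slope de_C/de_S = 0.5 > 0: the reaction function is upward-sloping, so the choices are strategic complements.

strategic complements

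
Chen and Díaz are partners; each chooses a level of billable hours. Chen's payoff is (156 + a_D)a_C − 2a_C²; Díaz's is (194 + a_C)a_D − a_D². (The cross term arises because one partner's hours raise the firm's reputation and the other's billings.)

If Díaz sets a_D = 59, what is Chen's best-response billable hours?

Expanding Chen's payoff: 156a_C + a_Da_C − 2a_C².
∂π/∂a_C = 156 + a_D − 4a_C = 0, so a_C = 39 + 0.25a_D.
At a_D = 59: a_C = 39 + 0.25·59 = 53.75.

53.75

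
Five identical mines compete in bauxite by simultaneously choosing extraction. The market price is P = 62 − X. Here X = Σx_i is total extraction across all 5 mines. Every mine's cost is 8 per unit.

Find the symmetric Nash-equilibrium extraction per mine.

9

A representative mine's profit is π_i = x_i(62 − X) − 8x_i, with X = x_i + Σ_{j≠i} x_j.
First-order condition: 54 − 2x_i − Σ_{j≠i} x_j = 0.
In a symmetric equilibrium every mine chooses the same x, so Σ_{j≠i} x_j = 4x. The condition becomes 54 − 6x = 0, giving x = 54/6 = 9.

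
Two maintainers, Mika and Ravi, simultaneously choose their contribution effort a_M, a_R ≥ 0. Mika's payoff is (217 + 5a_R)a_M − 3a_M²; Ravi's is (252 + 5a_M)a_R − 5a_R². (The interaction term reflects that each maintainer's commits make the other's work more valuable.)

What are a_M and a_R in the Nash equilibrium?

Expanding Mika's payoff: 217a_M + 5a_Ra_M − 3a_M².
∂π/∂a_M = 217 + 5a_R − 6a_M = 0, so a_M = 217/6 + (5/6)a_R.
Likewise for Ravi: a_R = 25.2 + 0.5a_M.
Plugging a_R into Mika's best response: a_M = 217/6 + (5/6)(25.2 + 0.5a_M) ⇒ (7/12)a_M = 343/6, so a_M = 98.
Then a_R = 25.2 + 0.5·98 = 74.2.

98, 74.2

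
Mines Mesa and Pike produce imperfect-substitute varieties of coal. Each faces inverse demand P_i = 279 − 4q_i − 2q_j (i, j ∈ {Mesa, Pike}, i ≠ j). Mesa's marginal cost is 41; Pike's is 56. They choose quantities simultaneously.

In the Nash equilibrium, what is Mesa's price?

Mine Mesa's profit: π = q_{Mesa}(279 − 4q_{Mesa} − 2q_{Pike}) − 41q_{Mesa}.
∂π/∂q_{Mesa} = 238 − 8q_{Mesa} − 2q_{Pike} = 0 ⇒ q_{Mesa} = 29.75 − 0.25q_{Pike}.
Similarly q_{Pike} = 27.875 − 0.25q_{Mesa}.
Plugging q_{Pike} into Mesa's best response: q_{Mesa} = 29.75 − 0.25(27.875 − 0.25q_{Mesa}) ⇒ 0.9375q_{Mesa} = 729/32, so q_{Mesa} = 24.3.
Then q_{Pike} = 27.875 − 0.25·24.3 = 21.8.
P_{Mesa} = 279 − 4·24.3 − 2·21.8 = 138.2.

138.2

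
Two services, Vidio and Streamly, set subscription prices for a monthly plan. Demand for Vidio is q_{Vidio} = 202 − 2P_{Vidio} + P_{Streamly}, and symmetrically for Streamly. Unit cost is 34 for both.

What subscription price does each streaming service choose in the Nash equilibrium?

90

Vidio's profit: π = (P_{Vidio} − 34)(202 − 2P_{Vidio} + P_{Streamly}).
∂π/∂P_{Vidio} = 270 − 4P_{Vidio} + P_{Streamly} = 0 ⇒ P_{Vidio} = 67.5 + 0.25P_{Streamly}.
Setting P_{Vidio} = P_{Streamly} in the reaction function: P_{Vidio} = 67.5 + 0.25P_{Vidio}, so P_{Vidio} = 67.5 / 0.75 = 90.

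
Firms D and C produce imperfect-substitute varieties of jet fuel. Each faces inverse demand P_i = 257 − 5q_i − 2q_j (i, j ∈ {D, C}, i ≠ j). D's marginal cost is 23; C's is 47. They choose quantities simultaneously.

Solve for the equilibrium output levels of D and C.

20, 17

Firm D's profit: π = q_D(257 − 5q_D − 2q_C) − 23q_D.
∂π/∂q_D = 234 − 10q_D − 2q_C = 0 ⇒ q_D = 23.4 − 0.2q_C.
Similarly q_C = 21 − 0.2q_D.
Substituting the second reaction function into the first: q_D = 23.4 − 0.2(21 − 0.2q_D), which gives 0.96q_D = 19.2 ⇒ q_D = 20.
Then q_C = 21 − 0.2·20 = 17.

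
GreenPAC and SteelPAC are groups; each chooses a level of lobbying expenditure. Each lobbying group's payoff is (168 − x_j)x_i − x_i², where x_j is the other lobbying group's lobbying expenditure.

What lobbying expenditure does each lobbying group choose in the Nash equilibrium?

GreenPAC's payoff is (168 − x_S)x_G − x_G².
∂π/∂x_G = 168 − x_S − 2x_G = 0, so x_G = 84 − 0.5x_S.
Setting x_G = x_S in the reaction function: x_G = 84 − 0.5x_G, so x_G = 84 / 1.5 = 56.

56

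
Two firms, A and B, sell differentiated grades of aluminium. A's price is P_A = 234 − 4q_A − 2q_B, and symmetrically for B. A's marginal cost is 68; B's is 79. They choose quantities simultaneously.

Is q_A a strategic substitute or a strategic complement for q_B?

strategic substitutes

Firm A's profit: π = q_A(234 − 4q_A − 2q_B) − 68q_A.
∂π/∂q_A = 166 − 8q_A − 2q_B = 0 ⇒ q_A = 20.75 − 0.25q_B.
The best-response slope dq_A/dq_B = −0.25 < 0: the reaction function is downward-sloping, so the choices are strategic substitutes.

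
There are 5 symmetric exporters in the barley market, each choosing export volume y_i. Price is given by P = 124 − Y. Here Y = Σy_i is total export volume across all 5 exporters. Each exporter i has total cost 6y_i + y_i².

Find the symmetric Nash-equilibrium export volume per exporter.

A representative exporter's profit is π_i = y_i(124 − Y) − 6y_i − y_i², with Y = y_i + Σ_{j≠i} y_j.
First-order condition: 118 − 4y_i − Σ_{j≠i} y_j = 0.
With identical exporters, set every y_j = y: then 118 − 4y − 4y = 0, i.e. y = 118/8 = 14.75.

14.75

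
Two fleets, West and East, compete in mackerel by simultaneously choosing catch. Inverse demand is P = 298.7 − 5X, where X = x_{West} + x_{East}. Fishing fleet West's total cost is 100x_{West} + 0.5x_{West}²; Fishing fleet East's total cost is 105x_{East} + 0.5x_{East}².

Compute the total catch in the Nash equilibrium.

Fishing fleet West's profit: π = x_{West}(298.7 − 5(x_{West} + x_{East})) − 100x_{West} − 0.5x_{West}².
∂π/∂x_{West} = 198.7 − 11x_{West} − 5x_{East} = 0, so x_{West} = 1987/110 − (5/11)x_{East}.
By the same steps for East: x_{East} = 1937/110 − (5/11)x_{West}.
Substituting the second reaction function into the first: x_{West} = 1987/110 − (5/11)(1937/110 − (5/11)x_{West}), which gives (96/121)x_{West} = 6086/605 ⇒ x_{West} = 3043/240.
Then x_{East} = 1937/110 − (5/11)·(3043/240) = 2843/240.
Total catch: 3043/240 + 2843/240 = 24.525.

24.525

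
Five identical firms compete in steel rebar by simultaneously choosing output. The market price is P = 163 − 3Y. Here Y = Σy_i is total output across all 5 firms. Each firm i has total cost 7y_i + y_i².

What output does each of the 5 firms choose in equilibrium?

A representative firm's profit is π_i = y_i(163 − 3Y) − 7y_i − y_i², with Y = y_i + Σ_{j≠i} y_j.
First-order condition: 156 − 8y_i − 3Σ_{j≠i} y_j = 0.
In a symmetric equilibrium every firm chooses the same y, so Σ_{j≠i} y_j = 4y. The condition becomes 156 − 20y = 0, giving y = 156/20 = 7.8.

7.8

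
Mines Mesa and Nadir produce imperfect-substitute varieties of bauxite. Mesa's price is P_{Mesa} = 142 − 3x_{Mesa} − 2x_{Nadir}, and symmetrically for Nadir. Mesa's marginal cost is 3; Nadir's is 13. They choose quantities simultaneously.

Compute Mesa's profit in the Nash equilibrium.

Mine Mesa's profit: π = x_{Mesa}(142 − 3x_{Mesa} − 2x_{Nadir}) − 3x_{Mesa}.
∂π/∂x_{Mesa} = 139 − 6x_{Mesa} − 2x_{Nadir} = 0 ⇒ x_{Mesa} = 139/6 − (1/3)x_{Nadir}.
Similarly x_{Nadir} = 21.5 − (1/3)x_{Mesa}.
Solving the two reaction functions simultaneously: (1 − (−1/3)(−1/3))x_{Mesa} = 139/6 − (1/3)·21.5, so (8/9)x_{Mesa} = 16 and x_{Mesa} = 18.
Then x_{Nadir} = 21.5 − (1/3)·18 = 15.5.
P_{Mesa} = 142 − 3·18 − 2·15.5 = 57.
Profit = (57 − 3)·18 = 972.

972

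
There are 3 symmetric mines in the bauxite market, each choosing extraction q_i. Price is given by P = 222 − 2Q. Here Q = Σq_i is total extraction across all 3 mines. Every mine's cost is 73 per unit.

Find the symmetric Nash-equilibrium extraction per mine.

A representative mine's profit is π_i = q_i(222 − 2Q) − 73q_i, with Q = q_i + Σ_{j≠i} q_j.
First-order condition: 149 − 4q_i − 2Σ_{j≠i} q_j = 0.
With identical mines, set every q_j = q: then 149 − 4q − 4q = 0, i.e. q = 149/8 = 18.625.

18.625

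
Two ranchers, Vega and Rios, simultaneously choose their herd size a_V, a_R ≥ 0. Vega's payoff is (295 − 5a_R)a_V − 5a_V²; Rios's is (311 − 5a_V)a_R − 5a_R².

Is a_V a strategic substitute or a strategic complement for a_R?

strategic substitutes

Expanding Vega's payoff: 295a_V − 5a_Ra_V − 5a_V².
∂π/∂a_V = 295 − 5a_R − 10a_V = 0, so a_V = 29.5 − 0.5a_R.
The best-response slope da_V/da_R = −0.5 < 0: the reaction function is downward-sloping, so the choices are strategic substitutes.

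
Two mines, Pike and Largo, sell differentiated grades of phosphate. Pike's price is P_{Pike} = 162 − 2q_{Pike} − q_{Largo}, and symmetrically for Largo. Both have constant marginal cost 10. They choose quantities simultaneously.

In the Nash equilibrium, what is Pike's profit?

1848.32

Mine Pike's profit: π = q_{Pike}(162 − 2q_{Pike} − q_{Largo}) − 10q_{Pike}.
∂π/∂q_{Pike} = 152 − 4q_{Pike} − q_{Largo} = 0 ⇒ q_{Pike} = 38 − 0.25q_{Largo}.
The game is symmetric, so in equilibrium q_{Largo} = q_{Pike}: the reaction function gives 1.25q_{Pike} = 38, hence q_{Pike} = 30.4.
P_{Pike} = 162 − 2·30.4 − 30.4 = 70.8.
Profit = (70.8 − 10)·30.4 = 1848.32.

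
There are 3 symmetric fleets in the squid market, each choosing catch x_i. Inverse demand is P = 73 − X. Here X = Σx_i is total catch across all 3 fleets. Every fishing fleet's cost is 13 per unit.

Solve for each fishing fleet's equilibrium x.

15

A representative fishing fleet's profit is π_i = x_i(73 − X) − 13x_i, with X = x_i + Σ_{j≠i} x_j.
First-order condition: 60 − 2x_i − Σ_{j≠i} x_j = 0.
In a symmetric equilibrium every fishing fleet chooses the same x, so Σ_{j≠i} x_j = 2x. The condition becomes 60 − 4x = 0, giving x = 60/4 = 15.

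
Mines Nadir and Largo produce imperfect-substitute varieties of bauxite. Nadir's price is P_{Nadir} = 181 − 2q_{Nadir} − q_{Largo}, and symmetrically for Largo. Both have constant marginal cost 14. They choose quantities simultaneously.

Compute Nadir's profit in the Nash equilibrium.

Mine Nadir's profit: π = q_{Nadir}(181 − 2q_{Nadir} − q_{Largo}) − 14q_{Nadir}.
∂π/∂q_{Nadir} = 167 − 4q_{Nadir} − q_{Largo} = 0 ⇒ q_{Nadir} = 41.75 − 0.25q_{Largo}.
By symmetry q_{Largo} = q_{Nadir}; substituting into the reaction function, 1.25q_{Nadir} = 41.75 and q_{Nadir} = 33.4.
P_{Nadir} = 181 − 2·33.4 − 33.4 = 80.8.
Profit = (80.8 − 14)·33.4 = 2231.12.

2231.12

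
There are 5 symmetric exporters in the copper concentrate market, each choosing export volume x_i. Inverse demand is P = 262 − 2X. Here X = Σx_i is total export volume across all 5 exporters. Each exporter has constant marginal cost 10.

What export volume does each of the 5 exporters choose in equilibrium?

21

A representative exporter's profit is π_i = x_i(262 − 2X) − 10x_i, with X = x_i + Σ_{j≠i} x_j.
First-order condition: 252 − 4x_i − 2Σ_{j≠i} x_j = 0.
Imposing symmetry (x_j = x for all j) turns Σ_{j≠i} x_j into 4x, so 252 = 12x and x = 21.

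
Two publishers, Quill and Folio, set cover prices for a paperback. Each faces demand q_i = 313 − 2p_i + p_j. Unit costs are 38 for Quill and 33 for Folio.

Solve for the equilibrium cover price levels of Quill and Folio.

129, 127

Quill's profit: π = (p_{Quill} − 38)(313 − 2p_{Quill} + p_{Folio}).
∂π/∂p_{Quill} = 389 − 4p_{Quill} + p_{Folio} = 0 ⇒ p_{Quill} = 97.25 + 0.25p_{Folio}.
Similarly p_{Folio} = 94.75 + 0.25p_{Quill}.
Substituting the second reaction function into the first: p_{Quill} = 97.25 + 0.25(94.75 + 0.25p_{Quill}), which gives 0.9375p_{Quill} = 120.9375 ⇒ p_{Quill} = 129.
Then p_{Folio} = 94.75 + 0.25·129 = 127.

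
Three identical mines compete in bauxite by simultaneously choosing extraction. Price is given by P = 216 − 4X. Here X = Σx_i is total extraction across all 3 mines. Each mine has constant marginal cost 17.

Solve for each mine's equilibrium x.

A representative mine's profit is π_i = x_i(216 − 4X) − 17x_i, with X = x_i + Σ_{j≠i} x_j.
First-order condition: 199 − 8x_i − 4Σ_{j≠i} x_j = 0.
In a symmetric equilibrium every mine chooses the same x, so Σ_{j≠i} x_j = 2x. The condition becomes 199 − 16x = 0, giving x = 199/16 = 12.4375.

12.4375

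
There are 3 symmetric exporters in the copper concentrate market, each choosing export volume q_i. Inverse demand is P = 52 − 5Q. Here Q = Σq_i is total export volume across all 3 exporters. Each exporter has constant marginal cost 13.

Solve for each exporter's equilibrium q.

A representative exporter's profit is π_i = q_i(52 − 5Q) − 13q_i, with Q = q_i + Σ_{j≠i} q_j.
First-order condition: 39 − 10q_i − 5Σ_{j≠i} q_j = 0.
Imposing symmetry (q_j = q for all j) turns Σ_{j≠i} q_j into 2q, so 39 = 20q and q = 1.95.

1.95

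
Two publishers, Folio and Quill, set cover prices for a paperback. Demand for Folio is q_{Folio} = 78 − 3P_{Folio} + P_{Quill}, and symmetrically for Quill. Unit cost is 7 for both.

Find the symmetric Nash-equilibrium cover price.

19.8

Folio's profit: π = (P_{Folio} − 7)(78 − 3P_{Folio} + P_{Quill}).
∂π/∂P_{Folio} = 99 − 6P_{Folio} + P_{Quill} = 0 ⇒ P_{Folio} = 16.5 + (1/6)P_{Quill}.
The game is symmetric, so in equilibrium P_{Quill} = P_{Folio}: the reaction function gives (5/6)P_{Folio} = 16.5, hence P_{Folio} = 19.8.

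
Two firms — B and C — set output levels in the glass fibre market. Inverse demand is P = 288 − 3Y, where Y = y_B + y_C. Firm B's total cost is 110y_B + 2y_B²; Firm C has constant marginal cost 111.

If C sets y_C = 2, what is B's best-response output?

17.2

Firm B's profit: π = y_B(288 − 3(y_B + y_C)) − 110y_B − 2y_B².
∂π/∂y_B = 178 − 10y_B − 3y_C = 0, so y_B = 17.8 − 0.3y_C.
At y_C = 2: y_B = 17.8 − 0.3·2 = 17.2.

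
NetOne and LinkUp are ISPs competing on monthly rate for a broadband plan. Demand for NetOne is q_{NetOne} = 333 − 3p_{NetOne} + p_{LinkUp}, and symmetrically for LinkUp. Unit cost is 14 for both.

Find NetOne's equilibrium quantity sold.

NetOne's profit: π = (p_{NetOne} − 14)(333 − 3p_{NetOne} + p_{LinkUp}).
∂π/∂p_{NetOne} = 375 − 6p_{NetOne} + p_{LinkUp} = 0 ⇒ p_{NetOne} = 62.5 + (1/6)p_{LinkUp}.
By symmetry p_{LinkUp} = p_{NetOne}; substituting into the reaction function, (5/6)p_{NetOne} = 62.5 and p_{NetOne} = 75.
q_{NetOne} = 333 − 3·75 + 75 = 183.

183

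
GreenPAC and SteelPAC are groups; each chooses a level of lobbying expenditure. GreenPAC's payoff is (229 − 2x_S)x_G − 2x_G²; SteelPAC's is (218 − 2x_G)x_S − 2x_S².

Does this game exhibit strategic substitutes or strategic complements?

strategic substitutes

Expanding GreenPAC's payoff: 229x_G − 2x_Sx_G − 2x_G².
∂π/∂x_G = 229 − 2x_S − 4x_G = 0, so x_G = 57.25 − 0.5x_S.
The best-response slope dx_G/dx_S = −0.5 < 0: the reaction function is downward-sloping, so the choices are strategic substitutes.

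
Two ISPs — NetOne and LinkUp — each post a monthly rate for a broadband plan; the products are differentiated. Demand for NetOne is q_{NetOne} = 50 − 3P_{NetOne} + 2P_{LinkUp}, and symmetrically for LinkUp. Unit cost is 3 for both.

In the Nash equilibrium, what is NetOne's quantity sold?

35.25

NetOne's profit: π = (P_{NetOne} − 3)(50 − 3P_{NetOne} + 2P_{LinkUp}).
∂π/∂P_{NetOne} = 59 − 6P_{NetOne} + 2P_{LinkUp} = 0 ⇒ P_{NetOne} = 59/6 + (1/3)P_{LinkUp}.
The game is symmetric, so in equilibrium P_{LinkUp} = P_{NetOne}: the reaction function gives (2/3)P_{NetOne} = 59/6, hence P_{NetOne} = 14.75.
q_{NetOne} = 50 − 3·14.75 + 2·14.75 = 35.25.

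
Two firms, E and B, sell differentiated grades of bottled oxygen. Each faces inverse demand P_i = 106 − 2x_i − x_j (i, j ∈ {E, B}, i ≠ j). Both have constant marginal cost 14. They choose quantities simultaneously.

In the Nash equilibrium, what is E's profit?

677.12

Firm E's profit: π = x_E(106 − 2x_E − x_B) − 14x_E.
∂π/∂x_E = 92 − 4x_E − x_B = 0 ⇒ x_E = 23 − 0.25x_B.
The game is symmetric, so in equilibrium x_B = x_E: the reaction function gives 1.25x_E = 23, hence x_E = 18.4.
P_E = 106 − 2·18.4 − 18.4 = 50.8.
Profit = (50.8 − 14)·18.4 = 677.12.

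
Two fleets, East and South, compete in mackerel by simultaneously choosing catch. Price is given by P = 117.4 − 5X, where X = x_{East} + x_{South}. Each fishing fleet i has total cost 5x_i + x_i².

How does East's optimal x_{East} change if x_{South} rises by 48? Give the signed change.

Fishing fleet East's profit: π = x_{East}(117.4 − 5(x_{East} + x_{South})) − 5x_{East} − x_{East}².
∂π/∂x_{East} = 112.4 − 12x_{East} − 5x_{South} = 0, so x_{East} = 281/30 − (5/12)x_{South}.
The reaction-function slope is −5/12, so a 48-unit rise in x_{South} moves x_{East} by −5/12 × 48 = −20. East's best response falls — the actions are strategic substitutes.

-20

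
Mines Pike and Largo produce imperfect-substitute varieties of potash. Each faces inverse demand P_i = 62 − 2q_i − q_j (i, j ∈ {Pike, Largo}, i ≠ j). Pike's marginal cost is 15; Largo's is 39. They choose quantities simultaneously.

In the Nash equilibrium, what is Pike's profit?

Mine Pike's profit: π = q_{Pike}(62 − 2q_{Pike} − q_{Largo}) − 15q_{Pike}.
∂π/∂q_{Pike} = 47 − 4q_{Pike} − q_{Largo} = 0 ⇒ q_{Pike} = 11.75 − 0.25q_{Largo}.
Similarly q_{Largo} = 5.75 − 0.25q_{Pike}.
Plugging q_{Largo} into Pike's best response: q_{Pike} = 11.75 − 0.25(5.75 − 0.25q_{Pike}) ⇒ 0.9375q_{Pike} = 10.3125, so q_{Pike} = 11.
Then q_{Largo} = 5.75 − 0.25·11 = 3.
P_{Pike} = 62 − 2·11 − 3 = 37.
Profit = (37 − 15)·11 = 242.

242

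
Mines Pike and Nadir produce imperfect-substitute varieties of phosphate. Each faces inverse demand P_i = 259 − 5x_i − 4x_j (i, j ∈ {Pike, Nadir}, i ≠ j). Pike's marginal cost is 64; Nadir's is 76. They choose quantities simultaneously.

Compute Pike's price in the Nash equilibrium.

Mine Pike's profit: π = x_{Pike}(259 − 5x_{Pike} − 4x_{Nadir}) − 64x_{Pike}.
∂π/∂x_{Pike} = 195 − 10x_{Pike} − 4x_{Nadir} = 0 ⇒ x_{Pike} = 19.5 − 0.4x_{Nadir}.
Similarly x_{Nadir} = 18.3 − 0.4x_{Pike}.
Solving the two reaction functions simultaneously: (1 − (−0.4)(−0.4))x_{Pike} = 19.5 − 0.4·18.3, so 0.84x_{Pike} = 12.18 and x_{Pike} = 14.5.
Then x_{Nadir} = 18.3 − 0.4·14.5 = 12.5.
P_{Pike} = 259 − 5·14.5 − 4·12.5 = 136.5.

136.5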